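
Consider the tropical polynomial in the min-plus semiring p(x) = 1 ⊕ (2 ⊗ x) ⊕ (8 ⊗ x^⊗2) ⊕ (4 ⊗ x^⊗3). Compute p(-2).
p(-2) = -2

A tropical monomial a ⊗ x^⊗i evaluates to a + i · x. Evaluating each term at x = -2:
  Term 0 contributes 1 + 0 · -2 = 1
  Term 1 contributes 2 + 1 · -2 = 0
  Term 2 contributes 8 + 2 · -2 = 4
  Term 3 contributes 4 + 3 · -2 = -2
p(-2) = ⊕ of these = min[1, 0, 4, -2] = -2.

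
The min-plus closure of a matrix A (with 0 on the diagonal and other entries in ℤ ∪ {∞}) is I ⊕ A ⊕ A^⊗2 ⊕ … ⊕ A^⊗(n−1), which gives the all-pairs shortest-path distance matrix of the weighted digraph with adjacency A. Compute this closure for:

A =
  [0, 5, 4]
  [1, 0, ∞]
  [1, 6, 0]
Closure =
  [0, 5, 4]
  [1, 0, 5]
  [1, 6, 0]

This is the Floyd-Warshall all-pairs shortest-path computation. For each intermediate vertex k = 0, 1, …, 2, update dist[i][j] ← min(dist[i][j], dist[i][k] + dist[k][j]). The final matrix gives, for each (i, j), the minimum total weight of any directed path from i to j (possibly empty when i = j).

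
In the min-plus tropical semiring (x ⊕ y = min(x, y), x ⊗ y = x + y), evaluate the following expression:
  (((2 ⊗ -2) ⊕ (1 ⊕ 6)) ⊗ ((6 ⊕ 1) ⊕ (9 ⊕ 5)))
(((2 ⊗ -2) ⊕ (1 ⊕ 6)) ⊗ ((6 ⊕ 1) ⊕ (9 ⊕ 5))) = 1

Expand innermost to outermost. Recall ⊕ takes the minimum of its arguments and ⊗ takes their sum. Working out the expression (((2 ⊗ -2) ⊕ (1 ⊕ 6)) ⊗ ((6 ⊕ 1) ⊕ (9 ⊕ 5))) gives 1.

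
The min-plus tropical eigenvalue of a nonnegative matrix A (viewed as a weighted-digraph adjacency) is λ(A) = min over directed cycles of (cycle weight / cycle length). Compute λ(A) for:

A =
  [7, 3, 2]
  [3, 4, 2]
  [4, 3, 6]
λ(A) = 5/2

Enumerate directed cycles and compute their means (weight / length). Sample:
  cycle 0 → 0: weight = 7, length = 1, mean = 7/1 ≈ 7.000
  cycle 1 → 1: weight = 4, length = 1, mean = 4/1 ≈ 4.000
  cycle 2 → 2: weight = 6, length = 1, mean = 6/1 ≈ 6.000
  cycle 0 → 1 → 0: weight = 6, length = 2, mean = 6/2 ≈ 3.000
  cycle 0 → 2 → 0: weight = 6, length = 2, mean = 6/2 ≈ 3.000
  cycle 1 → 0 → 1: weight = 6, length = 2, mean = 6/2 ≈ 3.000
Minimum mean = 2.500, attained e.g. along the cycle 1 → 2 → 1 with weight 5 and length 2. So λ(A) = 5/2 = 5/2.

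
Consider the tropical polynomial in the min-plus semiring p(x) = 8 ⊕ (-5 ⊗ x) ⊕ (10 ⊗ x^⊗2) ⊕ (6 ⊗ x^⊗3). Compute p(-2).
p(-2) = -7

A tropical monomial a ⊗ x^⊗i evaluates to a + i · x. Evaluating each term at x = -2:
  Term 0 contributes 8 + 0 · -2 = 8
  Term 1 contributes -5 + 1 · -2 = -7
  Term 2 contributes 10 + 2 · -2 = 6
  Term 3 contributes 6 + 3 · -2 = 0
p(-2) = ⊕ of these = min[8, -7, 6, 0] = -7.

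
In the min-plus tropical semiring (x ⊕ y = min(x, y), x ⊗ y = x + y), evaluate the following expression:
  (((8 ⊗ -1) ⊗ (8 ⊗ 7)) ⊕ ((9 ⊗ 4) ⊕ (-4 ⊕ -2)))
(((8 ⊗ -1) ⊗ (8 ⊗ 7)) ⊕ ((9 ⊗ 4) ⊕ (-4 ⊕ -2))) = -4

Expand innermost to outermost. Recall ⊕ takes the minimum of its arguments and ⊗ takes their sum. Working out the expression (((8 ⊗ -1) ⊗ (8 ⊗ 7)) ⊕ ((9 ⊗ 4) ⊕ (-4 ⊕ -2))) gives -4.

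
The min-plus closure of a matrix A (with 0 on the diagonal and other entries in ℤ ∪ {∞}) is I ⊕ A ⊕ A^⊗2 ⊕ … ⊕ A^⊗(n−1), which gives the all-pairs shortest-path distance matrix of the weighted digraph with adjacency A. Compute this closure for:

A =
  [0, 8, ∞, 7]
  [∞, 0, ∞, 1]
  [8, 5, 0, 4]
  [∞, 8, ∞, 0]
Closure =
  [0, 8, ∞, 7]
  [∞, 0, ∞, 1]
  [8, 5, 0, 4]
  [∞, 8, ∞, 0]

This is the Floyd-Warshall all-pairs shortest-path computation. For each intermediate vertex k = 0, 1, …, 3, update dist[i][j] ← min(dist[i][j], dist[i][k] + dist[k][j]). The final matrix gives, for each (i, j), the minimum total weight of any directed path from i to j (possibly empty when i = j).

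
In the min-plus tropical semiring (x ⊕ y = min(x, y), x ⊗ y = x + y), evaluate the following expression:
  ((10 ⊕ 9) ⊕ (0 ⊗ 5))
((10 ⊕ 9) ⊕ (0 ⊗ 5)) = 5

Expand innermost to outermost. Recall ⊕ takes the minimum of its arguments and ⊗ takes their sum. Working out the expression ((10 ⊕ 9) ⊕ (0 ⊗ 5)) gives 5.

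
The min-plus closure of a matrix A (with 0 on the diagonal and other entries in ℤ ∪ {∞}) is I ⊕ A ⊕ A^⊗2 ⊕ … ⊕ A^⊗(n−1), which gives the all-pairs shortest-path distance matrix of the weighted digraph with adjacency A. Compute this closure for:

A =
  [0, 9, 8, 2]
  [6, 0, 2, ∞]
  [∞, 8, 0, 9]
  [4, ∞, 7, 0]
Closure =
  [0, 9, 8, 2]
  [6, 0, 2, 8]
  [13, 8, 0, 9]
  [4, 13, 7, 0]

This is the Floyd-Warshall all-pairs shortest-path computation. For each intermediate vertex k = 0, 1, …, 3, update dist[i][j] ← min(dist[i][j], dist[i][k] + dist[k][j]). The final matrix gives, for each (i, j), the minimum total weight of any directed path from i to j (possibly empty when i = j).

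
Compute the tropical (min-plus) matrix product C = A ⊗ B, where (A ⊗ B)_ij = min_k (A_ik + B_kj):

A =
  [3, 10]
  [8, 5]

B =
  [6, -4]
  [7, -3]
A ⊗ B =
  [9, -1]
  [12, 2]

Apply the min-plus product entry-by-entry:
  C[0][0] = min over k of (A[0][0] + B[0][0] = 3 + 6 = 9, A[0][1] + B[1][0] = 10 + 7 = 17) = 9 (attained at k = 0)
  C[0][1] = min over k of (A[0][0] + B[0][1] = 3 + -4 = -1, A[0][1] + B[1][1] = 10 + -3 = 7) = -1 (attained at k = 0)
  C[1][0] = min over k of (A[1][0] + B[0][0] = 8 + 6 = 14, A[1][1] + B[1][0] = 5 + 7 = 12) = 12 (attained at k = 1)
  C[1][1] = min over k of (A[1][0] + B[0][1] = 8 + -4 = 4, A[1][1] + B[1][1] = 5 + -3 = 2) = 2 (attained at k = 1)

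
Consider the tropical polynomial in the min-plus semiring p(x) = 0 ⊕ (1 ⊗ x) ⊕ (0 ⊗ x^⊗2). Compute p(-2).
p(-2) = -4

A tropical monomial a ⊗ x^⊗i evaluates to a + i · x. Evaluating each term at x = -2:
  Term 0 contributes 0 + 0 · -2 = 0
  Term 1 contributes 1 + 1 · -2 = -1
  Term 2 contributes 0 + 2 · -2 = -4
p(-2) = ⊕ of these = min[0, -1, -4] = -4.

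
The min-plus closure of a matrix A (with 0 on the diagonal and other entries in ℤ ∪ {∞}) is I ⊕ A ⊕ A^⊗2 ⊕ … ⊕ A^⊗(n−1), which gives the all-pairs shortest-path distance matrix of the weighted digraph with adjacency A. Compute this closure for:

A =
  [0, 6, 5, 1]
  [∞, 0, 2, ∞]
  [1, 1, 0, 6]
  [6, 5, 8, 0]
Closure =
  [0, 6, 5, 1]
  [3, 0, 2, 4]
  [1, 1, 0, 2]
  [6, 5, 7, 0]

This is the Floyd-Warshall all-pairs shortest-path computation. For each intermediate vertex k = 0, 1, …, 3, update dist[i][j] ← min(dist[i][j], dist[i][k] + dist[k][j]). The final matrix gives, for each (i, j), the minimum total weight of any directed path from i to j (possibly empty when i = j).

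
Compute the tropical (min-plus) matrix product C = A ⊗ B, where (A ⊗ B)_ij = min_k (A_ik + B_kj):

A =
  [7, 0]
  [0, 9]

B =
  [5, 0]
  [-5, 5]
A ⊗ B =
  [-5, 5]
  [4, 0]

Apply the min-plus product entry-by-entry:
  C[0][0] = min over k of (A[0][0] + B[0][0] = 7 + 5 = 12, A[0][1] + B[1][0] = 0 + -5 = -5) = -5 (attained at k = 1)
  C[0][1] = min over k of (A[0][0] + B[0][1] = 7 + 0 = 7, A[0][1] + B[1][1] = 0 + 5 = 5) = 5 (attained at k = 1)
  C[1][0] = min over k of (A[1][0] + B[0][0] = 0 + 5 = 5, A[1][1] + B[1][0] = 9 + -5 = 4) = 4 (attained at k = 1)
  C[1][1] = min over k of (A[1][0] + B[0][1] = 0 + 0 = 0, A[1][1] + B[1][1] = 9 + 5 = 14) = 0 (attained at k = 0)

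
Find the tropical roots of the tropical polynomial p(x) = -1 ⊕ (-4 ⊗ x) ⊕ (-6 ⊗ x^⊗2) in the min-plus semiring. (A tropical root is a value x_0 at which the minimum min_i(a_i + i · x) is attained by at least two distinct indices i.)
Roots: {2, 3}

Each tropical root is a break point of the lower envelope of the lines y = a_i + i · x (there are 3 lines, with slopes 0, 1, ..., 2). Only the lines that attain the minimum somewhere contribute to roots; other lines are dominated. Here the surviving (envelope) indices are i = 2, i = 1, i = 0.
Intersections between consecutive envelope lines give the roots: for adjacent envelope indices i < j the intersection is x = (a_i − a_j) / (j − i). Reading off the sorted break points: {2, 3}.
Verification: at each break x_0, at least two indices attain the minimum of min_i(a_i + i · x_0).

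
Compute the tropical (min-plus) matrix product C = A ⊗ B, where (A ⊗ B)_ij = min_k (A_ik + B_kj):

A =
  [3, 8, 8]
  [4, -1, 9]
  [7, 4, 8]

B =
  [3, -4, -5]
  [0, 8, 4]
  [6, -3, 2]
A ⊗ B =
  [6, -1, -2]
  [-1, 0, -1]
  [4, 3, 2]

Apply the min-plus product entry-by-entry:
  C[0][0] = min over k of (A[0][0] + B[0][0] = 3 + 3 = 6, A[0][1] + B[1][0] = 8 + 0 = 8, A[0][2] + B[2][0] = 8 + 6 = 14) = 6 (attained at k = 0)
  C[0][1] = min over k of (A[0][0] + B[0][1] = 3 + -4 = -1, A[0][1] + B[1][1] = 8 + 8 = 16, A[0][2] + B[2][1] = 8 + -3 = 5) = -1 (attained at k = 0)
  C[0][2] = min over k of (A[0][0] + B[0][2] = 3 + -5 = -2, A[0][1] + B[1][2] = 8 + 4 = 12, A[0][2] + B[2][2] = 8 + 2 = 10) = -2 (attained at k = 0)
  C[1][0] = min over k of (A[1][0] + B[0][0] = 4 + 3 = 7, A[1][1] + B[1][0] = -1 + 0 = -1, A[1][2] + B[2][0] = 9 + 6 = 15) = -1 (attained at k = 1)
  C[1][1] = min over k of (A[1][0] + B[0][1] = 4 + -4 = 0, A[1][1] + B[1][1] = -1 + 8 = 7, A[1][2] + B[2][1] = 9 + -3 = 6) = 0 (attained at k = 0)
  C[1][2] = min over k of (A[1][0] + B[0][2] = 4 + -5 = -1, A[1][1] + B[1][2] = -1 + 4 = 3, A[1][2] + B[2][2] = 9 + 2 = 11) = -1 (attained at k = 0)
  C[2][0] = min over k of (A[2][0] + B[0][0] = 7 + 3 = 10, A[2][1] + B[1][0] = 4 + 0 = 4, A[2][2] + B[2][0] = 8 + 6 = 14) = 4 (attained at k = 1)
  C[2][1] = min over k of (A[2][0] + B[0][1] = 7 + -4 = 3, A[2][1] + B[1][1] = 4 + 8 = 12, A[2][2] + B[2][1] = 8 + -3 = 5) = 3 (attained at k = 0)
  C[2][2] = min over k of (A[2][0] + B[0][2] = 7 + -5 = 2, A[2][1] + B[1][2] = 4 + 4 = 8, A[2][2] + B[2][2] = 8 + 2 = 10) = 2 (attained at k = 0)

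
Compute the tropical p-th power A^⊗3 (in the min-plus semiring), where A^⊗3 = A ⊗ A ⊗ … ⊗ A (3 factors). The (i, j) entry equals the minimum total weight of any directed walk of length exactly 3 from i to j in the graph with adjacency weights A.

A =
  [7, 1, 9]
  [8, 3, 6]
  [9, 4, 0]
A^⊗3 =
  [12, 7, 7]
  [14, 9, 6]
  [9, 4, 0]

Each entry (A^⊗3)_ij equals the minimum over all length-3 walks i = v_0 → v_1 → … → v_3 = j of Σ_t A[v_t][v_{t+1}]. For example, for (i, j) = (0, 2) we minimise over 9 possible intermediate vertex sequences; the minimum is 7, attained along the walk 0 → 1 → 2 → 2.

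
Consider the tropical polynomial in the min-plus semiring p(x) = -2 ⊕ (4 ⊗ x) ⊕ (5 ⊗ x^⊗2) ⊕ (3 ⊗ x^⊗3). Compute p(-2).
p(-2) = -3

A tropical monomial a ⊗ x^⊗i evaluates to a + i · x. Evaluating each term at x = -2:
  Term 0 contributes -2 + 0 · -2 = -2
  Term 1 contributes 4 + 1 · -2 = 2
  Term 2 contributes 5 + 2 · -2 = 1
  Term 3 contributes 3 + 3 · -2 = -3
p(-2) = ⊕ of these = min[-2, 2, 1, -3] = -3.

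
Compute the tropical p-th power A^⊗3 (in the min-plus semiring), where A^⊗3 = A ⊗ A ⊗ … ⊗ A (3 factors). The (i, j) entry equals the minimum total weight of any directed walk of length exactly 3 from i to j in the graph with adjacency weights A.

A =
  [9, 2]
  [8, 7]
A^⊗3 =
  [17, 12]
  [18, 17]

Each entry (A^⊗3)_ij equals the minimum over all length-3 walks i = v_0 → v_1 → … → v_3 = j of Σ_t A[v_t][v_{t+1}]. For example, for (i, j) = (0, 1) we minimise over 4 possible intermediate vertex sequences; the minimum is 12, attained along the walk 0 → 1 → 0 → 1.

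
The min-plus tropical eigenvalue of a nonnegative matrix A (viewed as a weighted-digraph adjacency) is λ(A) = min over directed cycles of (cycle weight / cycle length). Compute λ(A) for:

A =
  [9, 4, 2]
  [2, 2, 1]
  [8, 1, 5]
λ(A) = 1

Enumerate directed cycles and compute their means (weight / length). Sample:
  cycle 0 → 0: weight = 9, length = 1, mean = 9/1 ≈ 9.000
  cycle 1 → 1: weight = 2, length = 1, mean = 2/1 ≈ 2.000
  cycle 2 → 2: weight = 5, length = 1, mean = 5/1 ≈ 5.000
  cycle 0 → 1 → 0: weight = 6, length = 2, mean = 6/2 ≈ 3.000
  cycle 0 → 2 → 0: weight = 10, length = 2, mean = 10/2 ≈ 5.000
  cycle 1 → 0 → 1: weight = 6, length = 2, mean = 6/2 ≈ 3.000
Minimum mean = 1.000, attained e.g. along the cycle 1 → 2 → 1 with weight 2 and length 2. So λ(A) = 2/2 = 1.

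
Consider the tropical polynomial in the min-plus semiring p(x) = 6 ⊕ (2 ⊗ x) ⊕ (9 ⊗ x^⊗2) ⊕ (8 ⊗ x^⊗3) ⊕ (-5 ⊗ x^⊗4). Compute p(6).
p(6) = 6

A tropical monomial a ⊗ x^⊗i evaluates to a + i · x. Evaluating each term at x = 6:
  Term 0 contributes 6 + 0 · 6 = 6
  Term 1 contributes 2 + 1 · 6 = 8
  Term 2 contributes 9 + 2 · 6 = 21
  Term 3 contributes 8 + 3 · 6 = 26
  Term 4 contributes -5 + 4 · 6 = 19
p(6) = ⊕ of these = min[6, 8, 21, 26, 19] = 6.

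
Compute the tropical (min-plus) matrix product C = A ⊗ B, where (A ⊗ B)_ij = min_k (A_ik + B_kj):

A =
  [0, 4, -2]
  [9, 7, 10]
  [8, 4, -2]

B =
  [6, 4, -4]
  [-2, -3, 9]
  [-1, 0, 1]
A ⊗ B =
  [-3, -2, -4]
  [5, 4, 5]
  [-3, -2, -1]

Apply the min-plus product entry-by-entry:
  C[0][0] = min over k of (A[0][0] + B[0][0] = 0 + 6 = 6, A[0][1] + B[1][0] = 4 + -2 = 2, A[0][2] + B[2][0] = -2 + -1 = -3) = -3 (attained at k = 2)
  C[0][1] = min over k of (A[0][0] + B[0][1] = 0 + 4 = 4, A[0][1] + B[1][1] = 4 + -3 = 1, A[0][2] + B[2][1] = -2 + 0 = -2) = -2 (attained at k = 2)
  C[0][2] = min over k of (A[0][0] + B[0][2] = 0 + -4 = -4, A[0][1] + B[1][2] = 4 + 9 = 13, A[0][2] + B[2][2] = -2 + 1 = -1) = -4 (attained at k = 0)
  C[1][0] = min over k of (A[1][0] + B[0][0] = 9 + 6 = 15, A[1][1] + B[1][0] = 7 + -2 = 5, A[1][2] + B[2][0] = 10 + -1 = 9) = 5 (attained at k = 1)
  C[1][1] = min over k of (A[1][0] + B[0][1] = 9 + 4 = 13, A[1][1] + B[1][1] = 7 + -3 = 4, A[1][2] + B[2][1] = 10 + 0 = 10) = 4 (attained at k = 1)
  C[1][2] = min over k of (A[1][0] + B[0][2] = 9 + -4 = 5, A[1][1] + B[1][2] = 7 + 9 = 16, A[1][2] + B[2][2] = 10 + 1 = 11) = 5 (attained at k = 0)
  C[2][0] = min over k of (A[2][0] + B[0][0] = 8 + 6 = 14, A[2][1] + B[1][0] = 4 + -2 = 2, A[2][2] + B[2][0] = -2 + -1 = -3) = -3 (attained at k = 2)
  C[2][1] = min over k of (A[2][0] + B[0][1] = 8 + 4 = 12, A[2][1] + B[1][1] = 4 + -3 = 1, A[2][2] + B[2][1] = -2 + 0 = -2) = -2 (attained at k = 2)
  C[2][2] = min over k of (A[2][0] + B[0][2] = 8 + -4 = 4, A[2][1] + B[1][2] = 4 + 9 = 13, A[2][2] + B[2][2] = -2 + 1 = -1) = -1 (attained at k = 2)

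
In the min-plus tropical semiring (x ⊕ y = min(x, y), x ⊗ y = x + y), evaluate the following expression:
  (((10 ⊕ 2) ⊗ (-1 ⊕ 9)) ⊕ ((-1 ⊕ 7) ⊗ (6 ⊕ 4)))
(((10 ⊕ 2) ⊗ (-1 ⊕ 9)) ⊕ ((-1 ⊕ 7) ⊗ (6 ⊕ 4))) = 1

Expand innermost to outermost. Recall ⊕ takes the minimum of its arguments and ⊗ takes their sum. Working out the expression (((10 ⊕ 2) ⊗ (-1 ⊕ 9)) ⊕ ((-1 ⊕ 7) ⊗ (6 ⊕ 4))) gives 1.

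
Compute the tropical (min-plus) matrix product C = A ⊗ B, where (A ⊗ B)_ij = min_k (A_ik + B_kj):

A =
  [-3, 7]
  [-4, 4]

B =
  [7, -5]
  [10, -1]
A ⊗ B =
  [4, -8]
  [3, -9]

Apply the min-plus product entry-by-entry:
  C[0][0] = min over k of (A[0][0] + B[0][0] = -3 + 7 = 4, A[0][1] + B[1][0] = 7 + 10 = 17) = 4 (attained at k = 0)
  C[0][1] = min over k of (A[0][0] + B[0][1] = -3 + -5 = -8, A[0][1] + B[1][1] = 7 + -1 = 6) = -8 (attained at k = 0)
  C[1][0] = min over k of (A[1][0] + B[0][0] = -4 + 7 = 3, A[1][1] + B[1][0] = 4 + 10 = 14) = 3 (attained at k = 0)
  C[1][1] = min over k of (A[1][0] + B[0][1] = -4 + -5 = -9, A[1][1] + B[1][1] = 4 + -1 = 3) = -9 (attained at k = 0)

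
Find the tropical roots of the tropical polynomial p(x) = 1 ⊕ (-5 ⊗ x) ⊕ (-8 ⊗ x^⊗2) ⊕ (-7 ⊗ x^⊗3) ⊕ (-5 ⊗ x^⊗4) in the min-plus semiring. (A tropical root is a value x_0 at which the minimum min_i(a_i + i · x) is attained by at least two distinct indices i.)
Roots: {-2, -1, 3, 6}

Each tropical root is a break point of the lower envelope of the lines y = a_i + i · x (there are 5 lines, with slopes 0, 1, ..., 4). Only the lines that attain the minimum somewhere contribute to roots; other lines are dominated. Here the surviving (envelope) indices are i = 4, i = 3, i = 2, i = 1, i = 0.
Intersections between consecutive envelope lines give the roots: for adjacent envelope indices i < j the intersection is x = (a_i − a_j) / (j − i). Reading off the sorted break points: {-2, -1, 3, 6}.
Verification: at each break x_0, at least two indices attain the minimum of min_i(a_i + i · x_0).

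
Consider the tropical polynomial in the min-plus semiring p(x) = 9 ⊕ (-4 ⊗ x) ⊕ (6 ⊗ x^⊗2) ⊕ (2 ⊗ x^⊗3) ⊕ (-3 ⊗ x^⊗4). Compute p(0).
p(0) = -4

A tropical monomial a ⊗ x^⊗i evaluates to a + i · x. Evaluating each term at x = 0:
  Term 0 contributes 9 + 0 · 0 = 9
  Term 1 contributes -4 + 1 · 0 = -4
  Term 2 contributes 6 + 2 · 0 = 6
  Term 3 contributes 2 + 3 · 0 = 2
  Term 4 contributes -3 + 4 · 0 = -3
p(0) = ⊕ of these = min[9, -4, 6, 2, -3] = -4.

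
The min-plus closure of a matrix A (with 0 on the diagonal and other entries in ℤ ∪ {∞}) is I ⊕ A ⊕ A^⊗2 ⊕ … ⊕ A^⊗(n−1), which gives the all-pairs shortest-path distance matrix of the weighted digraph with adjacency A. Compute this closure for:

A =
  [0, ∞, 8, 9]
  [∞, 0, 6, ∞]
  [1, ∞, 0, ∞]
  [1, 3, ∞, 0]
Closure =
  [0, 12, 8, 9]
  [7, 0, 6, 16]
  [1, 13, 0, 10]
  [1, 3, 9, 0]

This is the Floyd-Warshall all-pairs shortest-path computation. For each intermediate vertex k = 0, 1, …, 3, update dist[i][j] ← min(dist[i][j], dist[i][k] + dist[k][j]). The final matrix gives, for each (i, j), the minimum total weight of any directed path from i to j (possibly empty when i = j).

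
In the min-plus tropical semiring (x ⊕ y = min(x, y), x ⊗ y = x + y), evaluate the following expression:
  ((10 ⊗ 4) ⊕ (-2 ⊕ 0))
((10 ⊗ 4) ⊕ (-2 ⊕ 0)) = -2

Expand innermost to outermost. Recall ⊕ takes the minimum of its arguments and ⊗ takes their sum. Working out the expression ((10 ⊗ 4) ⊕ (-2 ⊕ 0)) gives -2.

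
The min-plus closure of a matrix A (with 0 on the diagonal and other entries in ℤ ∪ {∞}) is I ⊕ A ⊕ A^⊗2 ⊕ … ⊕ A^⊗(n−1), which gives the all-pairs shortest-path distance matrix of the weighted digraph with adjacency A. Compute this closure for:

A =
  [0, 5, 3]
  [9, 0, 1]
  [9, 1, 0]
Closure =
  [0, 4, 3]
  [9, 0, 1]
  [9, 1, 0]

This is the Floyd-Warshall all-pairs shortest-path computation. For each intermediate vertex k = 0, 1, …, 2, update dist[i][j] ← min(dist[i][j], dist[i][k] + dist[k][j]). The final matrix gives, for each (i, j), the minimum total weight of any directed path from i to j (possibly empty when i = j).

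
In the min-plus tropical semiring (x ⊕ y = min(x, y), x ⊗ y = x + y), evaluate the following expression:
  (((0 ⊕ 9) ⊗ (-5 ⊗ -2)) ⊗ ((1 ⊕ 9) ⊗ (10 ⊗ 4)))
(((0 ⊕ 9) ⊗ (-5 ⊗ -2)) ⊗ ((1 ⊕ 9) ⊗ (10 ⊗ 4))) = 8

Expand innermost to outermost. Recall ⊕ takes the minimum of its arguments and ⊗ takes their sum. Working out the expression (((0 ⊕ 9) ⊗ (-5 ⊗ -2)) ⊗ ((1 ⊕ 9) ⊗ (10 ⊗ 4))) gives 8.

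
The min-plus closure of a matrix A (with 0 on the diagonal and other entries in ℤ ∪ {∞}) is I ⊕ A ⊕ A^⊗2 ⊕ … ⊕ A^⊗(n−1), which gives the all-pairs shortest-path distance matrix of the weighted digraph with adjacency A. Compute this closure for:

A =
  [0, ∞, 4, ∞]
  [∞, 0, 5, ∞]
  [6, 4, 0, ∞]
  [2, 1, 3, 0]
Closure =
  [0, 8, 4, ∞]
  [11, 0, 5, ∞]
  [6, 4, 0, ∞]
  [2, 1, 3, 0]

This is the Floyd-Warshall all-pairs shortest-path computation. For each intermediate vertex k = 0, 1, …, 3, update dist[i][j] ← min(dist[i][j], dist[i][k] + dist[k][j]). The final matrix gives, for each (i, j), the minimum total weight of any directed path from i to j (possibly empty when i = j).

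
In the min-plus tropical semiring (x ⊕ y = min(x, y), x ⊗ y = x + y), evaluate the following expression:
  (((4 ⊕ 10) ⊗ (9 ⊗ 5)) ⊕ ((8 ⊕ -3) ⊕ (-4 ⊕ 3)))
(((4 ⊕ 10) ⊗ (9 ⊗ 5)) ⊕ ((8 ⊕ -3) ⊕ (-4 ⊕ 3))) = -4

Expand innermost to outermost. Recall ⊕ takes the minimum of its arguments and ⊗ takes their sum. Working out the expression (((4 ⊕ 10) ⊗ (9 ⊗ 5)) ⊕ ((8 ⊕ -3) ⊕ (-4 ⊕ 3))) gives -4.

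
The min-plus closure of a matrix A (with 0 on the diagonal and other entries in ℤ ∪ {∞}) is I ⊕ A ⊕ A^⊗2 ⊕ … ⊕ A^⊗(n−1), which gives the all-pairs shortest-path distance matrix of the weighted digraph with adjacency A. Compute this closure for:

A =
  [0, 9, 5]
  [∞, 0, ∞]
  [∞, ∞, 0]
Closure =
  [0, 9, 5]
  [∞, 0, ∞]
  [∞, ∞, 0]

This is the Floyd-Warshall all-pairs shortest-path computation. For each intermediate vertex k = 0, 1, …, 2, update dist[i][j] ← min(dist[i][j], dist[i][k] + dist[k][j]). The final matrix gives, for each (i, j), the minimum total weight of any directed path from i to j (possibly empty when i = j).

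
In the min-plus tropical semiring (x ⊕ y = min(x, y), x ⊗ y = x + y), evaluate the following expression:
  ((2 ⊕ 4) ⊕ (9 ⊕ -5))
((2 ⊕ 4) ⊕ (9 ⊕ -5)) = -5

Expand innermost to outermost. Recall ⊕ takes the minimum of its arguments and ⊗ takes their sum. Working out the expression ((2 ⊕ 4) ⊕ (9 ⊕ -5)) gives -5.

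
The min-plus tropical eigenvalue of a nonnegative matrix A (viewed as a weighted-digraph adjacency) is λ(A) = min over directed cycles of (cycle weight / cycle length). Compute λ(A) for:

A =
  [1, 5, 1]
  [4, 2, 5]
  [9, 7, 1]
λ(A) = 1

Enumerate directed cycles and compute their means (weight / length). Sample:
  cycle 0 → 0: weight = 1, length = 1, mean = 1/1 ≈ 1.000
  cycle 1 → 1: weight = 2, length = 1, mean = 2/1 ≈ 2.000
  cycle 2 → 2: weight = 1, length = 1, mean = 1/1 ≈ 1.000
  cycle 0 → 1 → 0: weight = 9, length = 2, mean = 9/2 ≈ 4.500
  cycle 0 → 2 → 0: weight = 10, length = 2, mean = 10/2 ≈ 5.000
  cycle 1 → 0 → 1: weight = 9, length = 2, mean = 9/2 ≈ 4.500
Minimum mean = 1.000, attained e.g. along the cycle 0 → 0 with weight 1 and length 1. So λ(A) = 1/1 = 1.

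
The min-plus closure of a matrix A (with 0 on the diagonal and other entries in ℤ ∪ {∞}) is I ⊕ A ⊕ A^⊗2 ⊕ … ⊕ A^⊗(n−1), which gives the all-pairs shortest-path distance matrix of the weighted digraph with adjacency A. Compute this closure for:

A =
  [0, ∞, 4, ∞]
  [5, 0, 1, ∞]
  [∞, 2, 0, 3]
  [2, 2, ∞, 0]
Closure =
  [0, 6, 4, 7]
  [5, 0, 1, 4]
  [5, 2, 0, 3]
  [2, 2, 3, 0]

This is the Floyd-Warshall all-pairs shortest-path computation. For each intermediate vertex k = 0, 1, …, 3, update dist[i][j] ← min(dist[i][j], dist[i][k] + dist[k][j]). The final matrix gives, for each (i, j), the minimum total weight of any directed path from i to j (possibly empty when i = j).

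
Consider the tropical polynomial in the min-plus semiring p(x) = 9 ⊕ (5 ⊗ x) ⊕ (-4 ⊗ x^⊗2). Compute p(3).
p(3) = 2

A tropical monomial a ⊗ x^⊗i evaluates to a + i · x. Evaluating each term at x = 3:
  Term 0 contributes 9 + 0 · 3 = 9
  Term 1 contributes 5 + 1 · 3 = 8
  Term 2 contributes -4 + 2 · 3 = 2
p(3) = ⊕ of these = min[9, 8, 2] = 2.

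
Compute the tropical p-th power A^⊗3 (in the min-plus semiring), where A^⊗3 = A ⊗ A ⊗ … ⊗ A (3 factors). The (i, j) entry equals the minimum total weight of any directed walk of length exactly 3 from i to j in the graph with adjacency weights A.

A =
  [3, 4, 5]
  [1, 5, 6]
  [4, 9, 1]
A^⊗3 =
  [8, 9, 7]
  [6, 8, 7]
  [6, 9, 3]

Each entry (A^⊗3)_ij equals the minimum over all length-3 walks i = v_0 → v_1 → … → v_3 = j of Σ_t A[v_t][v_{t+1}]. For example, for (i, j) = (0, 2) we minimise over 9 possible intermediate vertex sequences; the minimum is 7, attained along the walk 0 → 2 → 2 → 2.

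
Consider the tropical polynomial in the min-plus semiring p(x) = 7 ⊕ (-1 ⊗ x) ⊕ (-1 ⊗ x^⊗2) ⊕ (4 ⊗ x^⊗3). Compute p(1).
p(1) = 0

A tropical monomial a ⊗ x^⊗i evaluates to a + i · x. Evaluating each term at x = 1:
  Term 0 contributes 7 + 0 · 1 = 7
  Term 1 contributes -1 + 1 · 1 = 0
  Term 2 contributes -1 + 2 · 1 = 1
  Term 3 contributes 4 + 3 · 1 = 7
p(1) = ⊕ of these = min[7, 0, 1, 7] = 0.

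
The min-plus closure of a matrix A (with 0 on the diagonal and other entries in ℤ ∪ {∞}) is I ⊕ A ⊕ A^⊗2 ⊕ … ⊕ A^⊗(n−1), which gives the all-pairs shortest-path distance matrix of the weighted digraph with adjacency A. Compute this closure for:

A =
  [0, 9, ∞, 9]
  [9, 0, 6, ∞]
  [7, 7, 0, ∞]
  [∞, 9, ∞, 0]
Closure =
  [0, 9, 15, 9]
  [9, 0, 6, 18]
  [7, 7, 0, 16]
  [18, 9, 15, 0]

This is the Floyd-Warshall all-pairs shortest-path computation. For each intermediate vertex k = 0, 1, …, 3, update dist[i][j] ← min(dist[i][j], dist[i][k] + dist[k][j]). The final matrix gives, for each (i, j), the minimum total weight of any directed path from i to j (possibly empty when i = j).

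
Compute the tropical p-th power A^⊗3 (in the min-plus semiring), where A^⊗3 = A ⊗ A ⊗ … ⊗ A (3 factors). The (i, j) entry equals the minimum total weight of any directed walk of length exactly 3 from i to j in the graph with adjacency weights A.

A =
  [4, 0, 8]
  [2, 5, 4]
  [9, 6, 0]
A^⊗3 =
  [6, 2, 4]
  [4, 6, 4]
  [8, 6, 0]

Each entry (A^⊗3)_ij equals the minimum over all length-3 walks i = v_0 → v_1 → … → v_3 = j of Σ_t A[v_t][v_{t+1}]. For example, for (i, j) = (0, 2) we minimise over 9 possible intermediate vertex sequences; the minimum is 4, attained along the walk 0 → 1 → 2 → 2.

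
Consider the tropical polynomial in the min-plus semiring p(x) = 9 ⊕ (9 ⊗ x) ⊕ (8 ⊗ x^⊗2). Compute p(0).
p(0) = 8

A tropical monomial a ⊗ x^⊗i evaluates to a + i · x. Evaluating each term at x = 0:
  Term 0 contributes 9 + 0 · 0 = 9
  Term 1 contributes 9 + 1 · 0 = 9
  Term 2 contributes 8 + 2 · 0 = 8
p(0) = ⊕ of these = min[9, 9, 8] = 8.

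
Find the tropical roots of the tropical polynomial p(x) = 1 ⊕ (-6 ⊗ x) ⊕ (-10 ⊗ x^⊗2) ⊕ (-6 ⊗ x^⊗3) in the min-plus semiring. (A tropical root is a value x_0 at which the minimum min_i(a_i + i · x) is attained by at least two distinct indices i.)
Roots: {-4, 4, 7}

Each tropical root is a break point of the lower envelope of the lines y = a_i + i · x (there are 4 lines, with slopes 0, 1, ..., 3). Only the lines that attain the minimum somewhere contribute to roots; other lines are dominated. Here the surviving (envelope) indices are i = 3, i = 2, i = 1, i = 0.
Intersections between consecutive envelope lines give the roots: for adjacent envelope indices i < j the intersection is x = (a_i − a_j) / (j − i). Reading off the sorted break points: {-4, 4, 7}.
Verification: at each break x_0, at least two indices attain the minimum of min_i(a_i + i · x_0).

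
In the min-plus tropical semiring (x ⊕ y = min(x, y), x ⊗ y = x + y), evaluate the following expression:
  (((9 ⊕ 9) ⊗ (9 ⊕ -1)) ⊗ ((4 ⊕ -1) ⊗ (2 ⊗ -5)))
(((9 ⊕ 9) ⊗ (9 ⊕ -1)) ⊗ ((4 ⊕ -1) ⊗ (2 ⊗ -5))) = 4

Expand innermost to outermost. Recall ⊕ takes the minimum of its arguments and ⊗ takes their sum. Working out the expression (((9 ⊕ 9) ⊗ (9 ⊕ -1)) ⊗ ((4 ⊕ -1) ⊗ (2 ⊗ -5))) gives 4.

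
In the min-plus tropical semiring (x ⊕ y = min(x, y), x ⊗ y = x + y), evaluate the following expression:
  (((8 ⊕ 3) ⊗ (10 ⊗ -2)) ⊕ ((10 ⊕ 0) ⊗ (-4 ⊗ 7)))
(((8 ⊕ 3) ⊗ (10 ⊗ -2)) ⊕ ((10 ⊕ 0) ⊗ (-4 ⊗ 7))) = 3

Expand innermost to outermost. Recall ⊕ takes the minimum of its arguments and ⊗ takes their sum. Working out the expression (((8 ⊕ 3) ⊗ (10 ⊗ -2)) ⊕ ((10 ⊕ 0) ⊗ (-4 ⊗ 7))) gives 3.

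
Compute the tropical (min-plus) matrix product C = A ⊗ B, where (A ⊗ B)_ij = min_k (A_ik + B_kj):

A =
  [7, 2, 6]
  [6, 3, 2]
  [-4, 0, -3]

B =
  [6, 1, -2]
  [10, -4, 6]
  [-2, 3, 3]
A ⊗ B =
  [4, -2, 5]
  [0, -1, 4]
  [-5, -4, -6]

Apply the min-plus product entry-by-entry:
  C[0][0] = min over k of (A[0][0] + B[0][0] = 7 + 6 = 13, A[0][1] + B[1][0] = 2 + 10 = 12, A[0][2] + B[2][0] = 6 + -2 = 4) = 4 (attained at k = 2)
  C[0][1] = min over k of (A[0][0] + B[0][1] = 7 + 1 = 8, A[0][1] + B[1][1] = 2 + -4 = -2, A[0][2] + B[2][1] = 6 + 3 = 9) = -2 (attained at k = 1)
  C[0][2] = min over k of (A[0][0] + B[0][2] = 7 + -2 = 5, A[0][1] + B[1][2] = 2 + 6 = 8, A[0][2] + B[2][2] = 6 + 3 = 9) = 5 (attained at k = 0)
  C[1][0] = min over k of (A[1][0] + B[0][0] = 6 + 6 = 12, A[1][1] + B[1][0] = 3 + 10 = 13, A[1][2] + B[2][0] = 2 + -2 = 0) = 0 (attained at k = 2)
  C[1][1] = min over k of (A[1][0] + B[0][1] = 6 + 1 = 7, A[1][1] + B[1][1] = 3 + -4 = -1, A[1][2] + B[2][1] = 2 + 3 = 5) = -1 (attained at k = 1)
  C[1][2] = min over k of (A[1][0] + B[0][2] = 6 + -2 = 4, A[1][1] + B[1][2] = 3 + 6 = 9, A[1][2] + B[2][2] = 2 + 3 = 5) = 4 (attained at k = 0)
  C[2][0] = min over k of (A[2][0] + B[0][0] = -4 + 6 = 2, A[2][1] + B[1][0] = 0 + 10 = 10, A[2][2] + B[2][0] = -3 + -2 = -5) = -5 (attained at k = 2)
  C[2][1] = min over k of (A[2][0] + B[0][1] = -4 + 1 = -3, A[2][1] + B[1][1] = 0 + -4 = -4, A[2][2] + B[2][1] = -3 + 3 = 0) = -4 (attained at k = 1)
  C[2][2] = min over k of (A[2][0] + B[0][2] = -4 + -2 = -6, A[2][1] + B[1][2] = 0 + 6 = 6, A[2][2] + B[2][2] = -3 + 3 = 0) = -6 (attained at k = 0)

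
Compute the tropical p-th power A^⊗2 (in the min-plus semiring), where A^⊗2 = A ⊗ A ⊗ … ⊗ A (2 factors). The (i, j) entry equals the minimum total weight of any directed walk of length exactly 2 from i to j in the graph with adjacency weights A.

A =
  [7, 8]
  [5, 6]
A^⊗2 =
  [13, 14]
  [11, 12]

Each entry (A^⊗2)_ij equals the minimum over all length-2 walks i = v_0 → v_1 → … → v_2 = j of Σ_t A[v_t][v_{t+1}]. For example, for (i, j) = (0, 1) we minimise over 2 possible intermediate vertex sequences; the minimum is 14, attained along the walk 0 → 1 → 1.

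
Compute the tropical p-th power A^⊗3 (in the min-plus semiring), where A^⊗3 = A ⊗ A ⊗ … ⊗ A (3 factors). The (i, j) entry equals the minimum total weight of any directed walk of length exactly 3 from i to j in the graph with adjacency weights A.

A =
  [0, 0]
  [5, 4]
A^⊗3 =
  [0, 0]
  [5, 5]

Each entry (A^⊗3)_ij equals the minimum over all length-3 walks i = v_0 → v_1 → … → v_3 = j of Σ_t A[v_t][v_{t+1}]. For example, for (i, j) = (0, 1) we minimise over 4 possible intermediate vertex sequences; the minimum is 0, attained along the walk 0 → 0 → 0 → 1.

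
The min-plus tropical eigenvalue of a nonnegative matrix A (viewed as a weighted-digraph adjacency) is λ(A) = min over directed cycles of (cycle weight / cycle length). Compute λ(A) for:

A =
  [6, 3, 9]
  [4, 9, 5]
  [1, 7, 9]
λ(A) = 3

Enumerate directed cycles and compute their means (weight / length). Sample:
  cycle 0 → 0: weight = 6, length = 1, mean = 6/1 ≈ 6.000
  cycle 1 → 1: weight = 9, length = 1, mean = 9/1 ≈ 9.000
  cycle 2 → 2: weight = 9, length = 1, mean = 9/1 ≈ 9.000
  cycle 0 → 1 → 0: weight = 7, length = 2, mean = 7/2 ≈ 3.500
  cycle 0 → 2 → 0: weight = 10, length = 2, mean = 10/2 ≈ 5.000
  cycle 1 → 0 → 1: weight = 7, length = 2, mean = 7/2 ≈ 3.500
Minimum mean = 3.000, attained e.g. along the cycle 0 → 1 → 2 → 0 with weight 9 and length 3. So λ(A) = 9/3 = 3.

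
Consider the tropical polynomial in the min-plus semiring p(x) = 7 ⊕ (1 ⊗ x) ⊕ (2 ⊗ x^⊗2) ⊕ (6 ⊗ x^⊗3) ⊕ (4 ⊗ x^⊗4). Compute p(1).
p(1) = 2

A tropical monomial a ⊗ x^⊗i evaluates to a + i · x. Evaluating each term at x = 1:
  Term 0 contributes 7 + 0 · 1 = 7
  Term 1 contributes 1 + 1 · 1 = 2
  Term 2 contributes 2 + 2 · 1 = 4
  Term 3 contributes 6 + 3 · 1 = 9
  Term 4 contributes 4 + 4 · 1 = 8
p(1) = ⊕ of these = min[7, 2, 4, 9, 8] = 2.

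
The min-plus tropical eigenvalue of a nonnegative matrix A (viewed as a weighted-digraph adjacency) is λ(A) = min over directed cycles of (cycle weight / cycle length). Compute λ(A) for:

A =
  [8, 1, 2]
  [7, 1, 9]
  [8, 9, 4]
λ(A) = 1

Enumerate directed cycles and compute their means (weight / length). Sample:
  cycle 0 → 0: weight = 8, length = 1, mean = 8/1 ≈ 8.000
  cycle 1 → 1: weight = 1, length = 1, mean = 1/1 ≈ 1.000
  cycle 2 → 2: weight = 4, length = 1, mean = 4/1 ≈ 4.000
  cycle 0 → 1 → 0: weight = 8, length = 2, mean = 8/2 ≈ 4.000
  cycle 0 → 2 → 0: weight = 10, length = 2, mean = 10/2 ≈ 5.000
  cycle 1 → 0 → 1: weight = 8, length = 2, mean = 8/2 ≈ 4.000
Minimum mean = 1.000, attained e.g. along the cycle 1 → 1 with weight 1 and length 1. So λ(A) = 1/1 = 1.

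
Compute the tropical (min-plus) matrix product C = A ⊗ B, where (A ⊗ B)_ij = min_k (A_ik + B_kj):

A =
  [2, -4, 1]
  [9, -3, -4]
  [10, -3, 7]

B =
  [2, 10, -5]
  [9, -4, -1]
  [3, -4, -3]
A ⊗ B =
  [4, -8, -5]
  [-1, -8, -7]
  [6, -7, -4]

Apply the min-plus product entry-by-entry:
  C[0][0] = min over k of (A[0][0] + B[0][0] = 2 + 2 = 4, A[0][1] + B[1][0] = -4 + 9 = 5, A[0][2] + B[2][0] = 1 + 3 = 4) = 4 (attained at k = 0)
  C[0][1] = min over k of (A[0][0] + B[0][1] = 2 + 10 = 12, A[0][1] + B[1][1] = -4 + -4 = -8, A[0][2] + B[2][1] = 1 + -4 = -3) = -8 (attained at k = 1)
  C[0][2] = min over k of (A[0][0] + B[0][2] = 2 + -5 = -3, A[0][1] + B[1][2] = -4 + -1 = -5, A[0][2] + B[2][2] = 1 + -3 = -2) = -5 (attained at k = 1)
  C[1][0] = min over k of (A[1][0] + B[0][0] = 9 + 2 = 11, A[1][1] + B[1][0] = -3 + 9 = 6, A[1][2] + B[2][0] = -4 + 3 = -1) = -1 (attained at k = 2)
  C[1][1] = min over k of (A[1][0] + B[0][1] = 9 + 10 = 19, A[1][1] + B[1][1] = -3 + -4 = -7, A[1][2] + B[2][1] = -4 + -4 = -8) = -8 (attained at k = 2)
  C[1][2] = min over k of (A[1][0] + B[0][2] = 9 + -5 = 4, A[1][1] + B[1][2] = -3 + -1 = -4, A[1][2] + B[2][2] = -4 + -3 = -7) = -7 (attained at k = 2)
  C[2][0] = min over k of (A[2][0] + B[0][0] = 10 + 2 = 12, A[2][1] + B[1][0] = -3 + 9 = 6, A[2][2] + B[2][0] = 7 + 3 = 10) = 6 (attained at k = 1)
  C[2][1] = min over k of (A[2][0] + B[0][1] = 10 + 10 = 20, A[2][1] + B[1][1] = -3 + -4 = -7, A[2][2] + B[2][1] = 7 + -4 = 3) = -7 (attained at k = 1)
  C[2][2] = min over k of (A[2][0] + B[0][2] = 10 + -5 = 5, A[2][1] + B[1][2] = -3 + -1 = -4, A[2][2] + B[2][2] = 7 + -3 = 4) = -4 (attained at k = 1)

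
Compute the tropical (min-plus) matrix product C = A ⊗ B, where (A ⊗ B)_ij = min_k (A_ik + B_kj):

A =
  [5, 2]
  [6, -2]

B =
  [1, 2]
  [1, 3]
A ⊗ B =
  [3, 5]
  [-1, 1]

Apply the min-plus product entry-by-entry:
  C[0][0] = min over k of (A[0][0] + B[0][0] = 5 + 1 = 6, A[0][1] + B[1][0] = 2 + 1 = 3) = 3 (attained at k = 1)
  C[0][1] = min over k of (A[0][0] + B[0][1] = 5 + 2 = 7, A[0][1] + B[1][1] = 2 + 3 = 5) = 5 (attained at k = 1)
  C[1][0] = min over k of (A[1][0] + B[0][0] = 6 + 1 = 7, A[1][1] + B[1][0] = -2 + 1 = -1) = -1 (attained at k = 1)
  C[1][1] = min over k of (A[1][0] + B[0][1] = 6 + 2 = 8, A[1][1] + B[1][1] = -2 + 3 = 1) = 1 (attained at k = 1)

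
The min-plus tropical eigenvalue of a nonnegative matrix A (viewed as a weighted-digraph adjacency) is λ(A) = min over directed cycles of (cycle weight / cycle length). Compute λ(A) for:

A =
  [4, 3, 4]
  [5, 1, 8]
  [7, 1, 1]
λ(A) = 1

Enumerate directed cycles and compute their means (weight / length). Sample:
  cycle 0 → 0: weight = 4, length = 1, mean = 4/1 ≈ 4.000
  cycle 1 → 1: weight = 1, length = 1, mean = 1/1 ≈ 1.000
  cycle 2 → 2: weight = 1, length = 1, mean = 1/1 ≈ 1.000
  cycle 0 → 1 → 0: weight = 8, length = 2, mean = 8/2 ≈ 4.000
  cycle 0 → 2 → 0: weight = 11, length = 2, mean = 11/2 ≈ 5.500
  cycle 1 → 0 → 1: weight = 8, length = 2, mean = 8/2 ≈ 4.000
Minimum mean = 1.000, attained e.g. along the cycle 1 → 1 with weight 1 and length 1. So λ(A) = 1/1 = 1.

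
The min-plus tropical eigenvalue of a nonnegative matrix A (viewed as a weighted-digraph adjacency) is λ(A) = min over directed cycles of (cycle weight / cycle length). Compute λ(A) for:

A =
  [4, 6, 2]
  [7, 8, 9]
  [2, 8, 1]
λ(A) = 1

Enumerate directed cycles and compute their means (weight / length). Sample:
  cycle 0 → 0: weight = 4, length = 1, mean = 4/1 ≈ 4.000
  cycle 1 → 1: weight = 8, length = 1, mean = 8/1 ≈ 8.000
  cycle 2 → 2: weight = 1, length = 1, mean = 1/1 ≈ 1.000
  cycle 0 → 1 → 0: weight = 13, length = 2, mean = 13/2 ≈ 6.500
  cycle 0 → 2 → 0: weight = 4, length = 2, mean = 4/2 ≈ 2.000
  cycle 1 → 0 → 1: weight = 13, length = 2, mean = 13/2 ≈ 6.500
Minimum mean = 1.000, attained e.g. along the cycle 2 → 2 with weight 1 and length 1. So λ(A) = 1/1 = 1.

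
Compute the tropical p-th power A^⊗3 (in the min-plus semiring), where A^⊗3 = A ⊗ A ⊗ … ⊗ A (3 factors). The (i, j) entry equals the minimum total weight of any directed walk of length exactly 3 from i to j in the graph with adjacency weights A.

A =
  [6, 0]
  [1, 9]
A^⊗3 =
  [7, 1]
  [2, 7]

Each entry (A^⊗3)_ij equals the minimum over all length-3 walks i = v_0 → v_1 → … → v_3 = j of Σ_t A[v_t][v_{t+1}]. For example, for (i, j) = (0, 1) we minimise over 4 possible intermediate vertex sequences; the minimum is 1, attained along the walk 0 → 1 → 0 → 1.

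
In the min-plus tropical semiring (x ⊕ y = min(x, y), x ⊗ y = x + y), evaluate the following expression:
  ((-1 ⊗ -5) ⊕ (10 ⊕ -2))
((-1 ⊗ -5) ⊕ (10 ⊕ -2)) = -6

Expand innermost to outermost. Recall ⊕ takes the minimum of its arguments and ⊗ takes their sum. Working out the expression ((-1 ⊗ -5) ⊕ (10 ⊕ -2)) gives -6.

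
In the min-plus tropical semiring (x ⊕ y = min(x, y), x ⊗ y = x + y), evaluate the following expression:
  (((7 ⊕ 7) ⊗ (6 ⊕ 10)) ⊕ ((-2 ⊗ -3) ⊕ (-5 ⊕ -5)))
(((7 ⊕ 7) ⊗ (6 ⊕ 10)) ⊕ ((-2 ⊗ -3) ⊕ (-5 ⊕ -5))) = -5

Expand innermost to outermost. Recall ⊕ takes the minimum of its arguments and ⊗ takes their sum. Working out the expression (((7 ⊕ 7) ⊗ (6 ⊕ 10)) ⊕ ((-2 ⊗ -3) ⊕ (-5 ⊕ -5))) gives -5.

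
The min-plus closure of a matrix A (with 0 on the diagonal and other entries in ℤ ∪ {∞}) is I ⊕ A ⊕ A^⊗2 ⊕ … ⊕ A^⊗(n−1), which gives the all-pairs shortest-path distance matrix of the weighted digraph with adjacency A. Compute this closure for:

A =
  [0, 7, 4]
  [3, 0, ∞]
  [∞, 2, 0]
Closure =
  [0, 6, 4]
  [3, 0, 7]
  [5, 2, 0]

This is the Floyd-Warshall all-pairs shortest-path computation. For each intermediate vertex k = 0, 1, …, 2, update dist[i][j] ← min(dist[i][j], dist[i][k] + dist[k][j]). The final matrix gives, for each (i, j), the minimum total weight of any directed path from i to j (possibly empty when i = j).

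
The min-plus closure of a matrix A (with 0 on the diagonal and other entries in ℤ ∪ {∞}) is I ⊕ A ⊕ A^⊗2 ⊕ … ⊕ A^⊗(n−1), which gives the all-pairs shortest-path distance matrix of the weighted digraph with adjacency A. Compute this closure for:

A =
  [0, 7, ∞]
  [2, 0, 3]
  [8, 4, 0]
Closure =
  [0, 7, 10]
  [2, 0, 3]
  [6, 4, 0]

This is the Floyd-Warshall all-pairs shortest-path computation. For each intermediate vertex k = 0, 1, …, 2, update dist[i][j] ← min(dist[i][j], dist[i][k] + dist[k][j]). The final matrix gives, for each (i, j), the minimum total weight of any directed path from i to j (possibly empty when i = j).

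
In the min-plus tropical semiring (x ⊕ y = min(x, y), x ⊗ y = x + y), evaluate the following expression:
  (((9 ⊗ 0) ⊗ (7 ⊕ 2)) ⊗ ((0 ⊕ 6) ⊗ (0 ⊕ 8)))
(((9 ⊗ 0) ⊗ (7 ⊕ 2)) ⊗ ((0 ⊕ 6) ⊗ (0 ⊕ 8))) = 11

Expand innermost to outermost. Recall ⊕ takes the minimum of its arguments and ⊗ takes their sum. Working out the expression (((9 ⊗ 0) ⊗ (7 ⊕ 2)) ⊗ ((0 ⊕ 6) ⊗ (0 ⊕ 8))) gives 11.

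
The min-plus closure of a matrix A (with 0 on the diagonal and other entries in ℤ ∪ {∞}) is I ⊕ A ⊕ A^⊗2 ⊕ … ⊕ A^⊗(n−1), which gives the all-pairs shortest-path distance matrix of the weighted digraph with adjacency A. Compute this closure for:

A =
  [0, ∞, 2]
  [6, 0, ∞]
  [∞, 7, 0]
Closure =
  [0, 9, 2]
  [6, 0, 8]
  [13, 7, 0]

This is the Floyd-Warshall all-pairs shortest-path computation. For each intermediate vertex k = 0, 1, …, 2, update dist[i][j] ← min(dist[i][j], dist[i][k] + dist[k][j]). The final matrix gives, for each (i, j), the minimum total weight of any directed path from i to j (possibly empty when i = j).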